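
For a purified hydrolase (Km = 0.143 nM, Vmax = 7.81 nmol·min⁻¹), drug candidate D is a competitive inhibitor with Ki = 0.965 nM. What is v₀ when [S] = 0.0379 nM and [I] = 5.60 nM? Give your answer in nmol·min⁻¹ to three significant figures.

0.293 nmol·min⁻¹

α = 1 + [I]/Ki = 1 + 5.60/0.965 = 6.803.
For a competitive inhibitor, Vmax is unchanged and the apparent Km becomes α·Km: Km,app = 0.973 nM, Vmax,app = 7.81 nmol·min⁻¹.
v = Vmax,app·[S]/(Km,app + [S]) = 7.81 × 0.0379/(0.973 + 0.0379) = 0.293 nmol·min⁻¹.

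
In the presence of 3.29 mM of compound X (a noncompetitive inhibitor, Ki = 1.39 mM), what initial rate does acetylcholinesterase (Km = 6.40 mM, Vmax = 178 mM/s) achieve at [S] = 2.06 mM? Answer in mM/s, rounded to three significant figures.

12.9 mM/s

With α = 1 + [I]/Ki = 1 + 3.29/1.39 = 3.367, the noncompetitive rate law is v = (Vmax/α)·[S] / (Km + [S]).
v = (178/3.367)×2.06 / (6.40 + 2.06) = 108.9/8.460 = 12.9 mM/s.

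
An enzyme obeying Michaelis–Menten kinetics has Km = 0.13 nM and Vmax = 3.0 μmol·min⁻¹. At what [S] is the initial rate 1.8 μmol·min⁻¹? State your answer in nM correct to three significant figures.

Rearranging v = Vmax[S]/(Km+[S]) gives [S] = Km·v/(Vmax − v).
[S] = 0.13 × 1.8 / (3.0 − 1.8) = 0.2340/1.200 = 0.195 nM.

0.195 nM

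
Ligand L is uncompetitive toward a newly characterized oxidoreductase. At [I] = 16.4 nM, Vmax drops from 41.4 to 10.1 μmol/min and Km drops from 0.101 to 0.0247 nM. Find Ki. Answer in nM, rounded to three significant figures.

5.29 nM

Uncompetitive: Vmax,app = Vmax/α (and Km,app = Km/α) with α = 1 + [I]/Ki.
α = Vmax/Vmax,app = 41.4/10.1 = 4.099.
Ki = [I]/(α − 1) = 16.4/3.099 = 5.29 nM.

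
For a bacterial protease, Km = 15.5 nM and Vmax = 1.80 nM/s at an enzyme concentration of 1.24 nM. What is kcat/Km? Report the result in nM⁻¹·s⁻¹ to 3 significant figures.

0.0937 nM⁻¹·s⁻¹

kcat = Vmax/[E]total = 1.80/1.24 = 1.45 s⁻¹.
kcat/Km = 1.45/15.5 = 0.0937 nM⁻¹·s⁻¹.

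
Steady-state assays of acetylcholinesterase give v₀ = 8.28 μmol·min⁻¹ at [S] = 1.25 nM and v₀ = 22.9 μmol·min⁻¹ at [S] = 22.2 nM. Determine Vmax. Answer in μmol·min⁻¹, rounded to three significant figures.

In reciprocal form, 1/v = (Km/Vmax)·(1/[S]) + 1/Vmax. The two points give (1/[S], 1/v) = (0.8000, 0.1208) and (0.04505, 0.04367).
Slope = (0.1208 − 0.04367)/(0.8000 − 0.04505) = 0.1021; intercept = 0.1208 − 0.1021×0.8000 = 0.03907.
Vmax = 1/intercept = 25.6 μmol·min⁻¹; Km = slope × Vmax = 0.1021 × 25.6 = 2.61 nM.

25.6 μmol·min⁻¹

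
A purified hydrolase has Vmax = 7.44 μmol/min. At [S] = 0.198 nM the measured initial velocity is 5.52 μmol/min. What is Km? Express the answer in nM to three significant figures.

From v = Vmax[S]/(Km+[S]), Km = [S](Vmax − v)/v.
Km = 0.198 × (7.44 − 5.52) / 5.52 = 0.3802/5.52 = 0.0689 nM.

0.0689 nM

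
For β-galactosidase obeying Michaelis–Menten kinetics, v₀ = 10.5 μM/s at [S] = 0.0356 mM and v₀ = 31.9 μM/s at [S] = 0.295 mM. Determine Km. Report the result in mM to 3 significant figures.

From v = Vmax[S]/(Km+[S]), each point gives Vmax = v(Km+[S])/[S].
Equating: 10.5(Km+0.0356)/0.0356 = 31.9(Km+0.295)/0.295.
294.9·Km + 10.5 = 108.1·Km + 31.9, so (294.9 − 108.1)·Km = 31.9 − 10.5.
Km = 21.40/186.8 = 0.115 mM; then Vmax = 10.5(0.115+0.0356)/0.0356 = 44.3 μM/s.

0.115 mM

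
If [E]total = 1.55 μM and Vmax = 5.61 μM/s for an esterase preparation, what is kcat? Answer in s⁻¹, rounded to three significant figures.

kcat = Vmax/[E]total = 5.61 μM/s / 1.55 μM = 3.62 s⁻¹.

3.62 s⁻¹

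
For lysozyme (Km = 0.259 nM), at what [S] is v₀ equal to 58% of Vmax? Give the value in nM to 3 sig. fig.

v/Vmax = [S]/(Km+[S]) = 0.58, so [S] = Km·0.58/(1 − 0.58) = 0.259 × 1.381.
[S] = 0.358 nM.

0.358 nM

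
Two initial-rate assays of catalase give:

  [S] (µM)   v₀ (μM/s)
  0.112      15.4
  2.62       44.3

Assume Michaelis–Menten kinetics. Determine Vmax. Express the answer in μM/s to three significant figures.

In reciprocal form, 1/v = (Km/Vmax)·(1/[S]) + 1/Vmax. The two points give (1/[S], 1/v) = (8.929, 0.06494) and (0.3817, 0.02257).
Slope = (0.06494 − 0.02257)/(8.929 − 0.3817) = 0.004956; intercept = 0.06494 − 0.004956×8.929 = 0.02068.
Vmax = 1/intercept = 48.4 μM/s; Km = slope × Vmax = 0.004956 × 48.4 = 0.240 µM.

48.4 μM/s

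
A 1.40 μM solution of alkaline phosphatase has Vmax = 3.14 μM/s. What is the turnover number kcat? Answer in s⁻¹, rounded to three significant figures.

kcat = Vmax/[E]total = 3.14 μM/s / 1.40 μM = 2.24 s⁻¹.

2.24 s⁻¹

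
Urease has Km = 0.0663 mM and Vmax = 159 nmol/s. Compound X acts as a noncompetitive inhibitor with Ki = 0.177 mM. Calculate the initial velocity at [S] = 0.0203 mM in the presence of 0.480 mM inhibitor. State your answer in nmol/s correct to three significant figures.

α = 1 + [I]/Ki = 1 + 0.480/0.177 = 3.712.
For a noncompetitive inhibitor, Vmax is reduced to Vmax/α while Km is unchanged: Km,app = 0.0663 mM, Vmax,app = 42.8 nmol/s.
v = Vmax,app·[S]/(Km,app + [S]) = 42.8 × 0.0203/(0.0663 + 0.0203) = 10.0 nmol/s.

10.0 nmol/s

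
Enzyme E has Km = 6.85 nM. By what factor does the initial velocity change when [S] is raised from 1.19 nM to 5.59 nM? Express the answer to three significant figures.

3.04

The fractional saturations are [S]/(Km+[S]) = 1.19/8.040 = 0.1480 and 5.59/12.44 = 0.4494.
v₂/v₁ is just their ratio: 0.4494/0.1480 = 3.04.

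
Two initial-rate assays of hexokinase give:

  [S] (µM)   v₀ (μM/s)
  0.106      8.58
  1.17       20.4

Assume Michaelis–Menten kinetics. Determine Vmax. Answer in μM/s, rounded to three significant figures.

23.6 μM/s

In reciprocal form, 1/v = (Km/Vmax)·(1/[S]) + 1/Vmax. The two points give (1/[S], 1/v) = (9.434, 0.1166) and (0.8547, 0.04902).
Slope = (0.1166 − 0.04902)/(9.434 − 0.8547) = 0.007871; intercept = 0.1166 − 0.007871×9.434 = 0.04229.
Vmax = 1/intercept = 23.6 μM/s; Km = slope × Vmax = 0.007871 × 23.6 = 0.186 µM.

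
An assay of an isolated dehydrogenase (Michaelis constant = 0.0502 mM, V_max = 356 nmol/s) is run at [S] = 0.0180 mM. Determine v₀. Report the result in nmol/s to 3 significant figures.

[S]/(Km+[S]) = 0.0180/0.06820 = 0.2639, the fractional saturation.
v = 0.2639 × Vmax = 0.2639 × 356 = 94.0 nmol/s.

94.0 nmol/s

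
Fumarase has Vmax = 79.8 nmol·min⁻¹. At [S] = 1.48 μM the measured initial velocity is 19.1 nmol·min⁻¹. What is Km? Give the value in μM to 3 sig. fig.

4.70 μM

v/Vmax = 19.1/79.8 = 0.2393 = [S]/(Km+[S]).
So Km + [S] = [S]/0.2393 = 6.183 μM, giving Km = 6.183 − 1.48 = 4.70 μM.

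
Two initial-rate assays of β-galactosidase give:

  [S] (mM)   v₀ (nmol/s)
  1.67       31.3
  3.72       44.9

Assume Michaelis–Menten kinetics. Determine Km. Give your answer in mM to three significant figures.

2.04 mM

In reciprocal form, 1/v = (Km/Vmax)·(1/[S]) + 1/Vmax. The two points give (1/[S], 1/v) = (0.5988, 0.03195) and (0.2688, 0.02227).
Slope = (0.03195 − 0.02227)/(0.5988 − 0.2688) = 0.02933; intercept = 0.03195 − 0.02933×0.5988 = 0.01439.
Vmax = 1/intercept = 69.5 nmol/s; Km = slope × Vmax = 0.02933 × 69.5 = 2.04 mM.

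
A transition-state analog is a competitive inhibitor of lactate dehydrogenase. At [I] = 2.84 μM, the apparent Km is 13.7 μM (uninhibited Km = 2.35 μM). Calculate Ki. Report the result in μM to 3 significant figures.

Competitive: Km,app = α·Km with α = 1 + [I]/Ki.
α = Km,app/Km = 13.7/2.35 = 5.830.
Ki = [I]/(α − 1) = 2.84/4.830 = 0.588 μM.

0.588 μM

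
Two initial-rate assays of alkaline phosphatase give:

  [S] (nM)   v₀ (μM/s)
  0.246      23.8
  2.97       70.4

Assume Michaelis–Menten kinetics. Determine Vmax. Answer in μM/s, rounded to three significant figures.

From v = Vmax[S]/(Km+[S]), each point gives Vmax = v(Km+[S])/[S].
Equating: 23.8(Km+0.246)/0.246 = 70.4(Km+2.97)/2.97.
96.75·Km + 23.8 = 23.70·Km + 70.4, so (96.75 − 23.70)·Km = 70.4 − 23.8.
Km = 46.60/73.04 = 0.638 nM; then Vmax = 23.8(0.638+0.246)/0.246 = 85.5 μM/s.

85.5 μM/s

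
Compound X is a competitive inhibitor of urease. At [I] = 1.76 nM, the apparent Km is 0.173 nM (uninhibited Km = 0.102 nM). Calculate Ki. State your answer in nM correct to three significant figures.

Competitive: Km,app = α·Km with α = 1 + [I]/Ki.
α = Km,app/Km = 0.173/0.102 = 1.696.
Since α = 1 + [I]/Ki, [I]/Ki = 1.696 − 1 = 0.6961 and Ki = 1.76/0.6961 = 2.53 nM.

2.53 nM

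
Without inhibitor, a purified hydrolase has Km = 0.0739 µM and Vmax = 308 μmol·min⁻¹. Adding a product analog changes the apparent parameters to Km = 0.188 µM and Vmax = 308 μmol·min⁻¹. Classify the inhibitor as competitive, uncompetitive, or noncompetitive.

competitive

Km increases (0.0739 → 0.188 µM) while Vmax is unchanged — the hallmark of competitive inhibition.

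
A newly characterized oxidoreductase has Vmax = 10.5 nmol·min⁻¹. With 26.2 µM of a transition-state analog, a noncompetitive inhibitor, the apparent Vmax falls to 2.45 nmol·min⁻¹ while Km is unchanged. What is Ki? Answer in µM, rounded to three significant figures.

Noncompetitive: Vmax,app = Vmax/α with α = 1 + [I]/Ki.
α = Vmax/Vmax,app = 10.5/2.45 = 4.286.
Since α = 1 + [I]/Ki, [I]/Ki = 4.286 − 1 = 3.286 and Ki = 26.2/3.286 = 7.97 µM.

7.97 µM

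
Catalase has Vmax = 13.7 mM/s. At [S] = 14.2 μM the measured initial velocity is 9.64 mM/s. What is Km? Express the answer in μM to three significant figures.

5.98 μM

v/Vmax = 9.64/13.7 = 0.7036 = [S]/(Km+[S]).
So Km + [S] = [S]/0.7036 = 20.18 μM, giving Km = 20.18 − 14.2 = 5.98 μM.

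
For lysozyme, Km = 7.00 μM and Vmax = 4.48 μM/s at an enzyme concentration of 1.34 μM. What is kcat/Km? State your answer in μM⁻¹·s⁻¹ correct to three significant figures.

kcat = Vmax/[E]total = 4.48/1.34 = 3.34 s⁻¹.
kcat/Km = 3.34/7.00 = 0.478 μM⁻¹·s⁻¹.

0.478 μM⁻¹·s⁻¹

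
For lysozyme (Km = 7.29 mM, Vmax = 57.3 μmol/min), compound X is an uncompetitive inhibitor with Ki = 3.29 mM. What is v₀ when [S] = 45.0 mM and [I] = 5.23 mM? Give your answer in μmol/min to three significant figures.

With α = 1 + [I]/Ki = 1 + 5.23/3.29 = 2.590, the uncompetitive rate law is v = (Vmax/α)·[S] / (Km/α + [S]).
v = (57.3/2.590)×45.0 / (7.29/2.590 + 45.0) = 995.7/47.82 = 20.8 μmol/min.

20.8 μmol/min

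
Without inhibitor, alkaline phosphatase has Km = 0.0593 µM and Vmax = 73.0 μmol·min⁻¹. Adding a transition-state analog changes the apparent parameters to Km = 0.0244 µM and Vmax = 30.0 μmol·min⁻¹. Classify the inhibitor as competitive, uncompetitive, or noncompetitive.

uncompetitive

Both Km and Vmax decrease by the same factor (~2.43-fold) — characteristic of uncompetitive inhibition.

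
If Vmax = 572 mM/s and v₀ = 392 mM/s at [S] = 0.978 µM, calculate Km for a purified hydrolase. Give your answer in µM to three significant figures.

v/Vmax = 392/572 = 0.6853 = [S]/(Km+[S]).
So Km + [S] = [S]/0.6853 = 1.427 µM, giving Km = 1.427 − 0.978 = 0.449 µM.

0.449 µM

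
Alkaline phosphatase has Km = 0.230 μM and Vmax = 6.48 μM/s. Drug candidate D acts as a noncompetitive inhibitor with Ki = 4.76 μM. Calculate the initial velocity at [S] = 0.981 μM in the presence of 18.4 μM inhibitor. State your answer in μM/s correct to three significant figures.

α = 1 + [I]/Ki = 1 + 18.4/4.76 = 4.866.
For a noncompetitive inhibitor, Vmax is reduced to Vmax/α while Km is unchanged: Km,app = 0.230 μM, Vmax,app = 1.33 μM/s.
v = Vmax,app·[S]/(Km,app + [S]) = 1.33 × 0.981/(0.230 + 0.981) = 1.08 μM/s.

1.08 μM/s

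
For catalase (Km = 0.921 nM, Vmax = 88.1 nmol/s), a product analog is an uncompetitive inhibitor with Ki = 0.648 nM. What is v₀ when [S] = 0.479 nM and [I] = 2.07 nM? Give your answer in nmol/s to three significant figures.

α = 1 + [I]/Ki = 1 + 2.07/0.648 = 4.194.
For an uncompetitive inhibitor, both parameters are divided by α, giving Vmax/α and Km/α: Km,app = 0.220 nM, Vmax,app = 21.0 nmol/s.
v = Vmax,app·[S]/(Km,app + [S]) = 21.0 × 0.479/(0.220 + 0.479) = 14.4 nmol/s.

14.4 nmol/s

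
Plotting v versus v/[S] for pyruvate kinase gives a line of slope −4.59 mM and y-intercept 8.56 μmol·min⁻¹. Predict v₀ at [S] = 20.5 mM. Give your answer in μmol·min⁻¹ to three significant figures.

6.99 μmol·min⁻¹

In the Eadie–Hofstee form v = Vmax − Km·(v/[S]), the slope is −Km and the intercept is Vmax, so Km = 4.59 mM and Vmax = 8.56 μmol·min⁻¹.
v = 8.56 × 20.5/(4.59 + 20.5) = 6.99 μmol·min⁻¹.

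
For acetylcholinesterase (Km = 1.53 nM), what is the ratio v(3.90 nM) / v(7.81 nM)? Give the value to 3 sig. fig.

0.859

The fractional saturations are [S]/(Km+[S]) = 7.81/9.340 = 0.8362 and 3.90/5.430 = 0.7182.
v₂/v₁ is just their ratio: 0.7182/0.8362 = 0.859.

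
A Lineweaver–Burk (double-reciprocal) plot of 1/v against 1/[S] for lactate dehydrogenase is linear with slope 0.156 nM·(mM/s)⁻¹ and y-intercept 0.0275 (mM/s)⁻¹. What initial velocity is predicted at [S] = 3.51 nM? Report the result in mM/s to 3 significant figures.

13.9 mM/s

The y-intercept is 1/Vmax, so Vmax = 1/0.0275 = 36.4 mM/s.
The slope is Km/Vmax, so Km = 0.156 × 36.4 = 5.67 nM.
Then v = 36.4 × 3.51/(5.67 + 3.51) = 13.9 mM/s.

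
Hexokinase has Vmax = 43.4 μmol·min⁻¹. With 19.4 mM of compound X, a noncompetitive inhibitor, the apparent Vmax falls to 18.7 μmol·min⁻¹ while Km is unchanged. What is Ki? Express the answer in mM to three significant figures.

Noncompetitive: Vmax,app = Vmax/α with α = 1 + [I]/Ki.
α = Vmax/Vmax,app = 43.4/18.7 = 2.321.
Ki = [I]/(α − 1) = 19.4/1.321 = 14.7 mM.

14.7 mM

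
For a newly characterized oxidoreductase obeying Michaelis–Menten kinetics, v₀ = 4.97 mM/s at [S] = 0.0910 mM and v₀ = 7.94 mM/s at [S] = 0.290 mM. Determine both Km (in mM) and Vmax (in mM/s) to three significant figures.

Km = 0.109 mM; Vmax = 10.9 mM/s

From v = Vmax[S]/(Km+[S]), each point gives Vmax = v(Km+[S])/[S].
Equating: 4.97(Km+0.0910)/0.0910 = 7.94(Km+0.290)/0.290.
54.62·Km + 4.97 = 27.38·Km + 7.94, so (54.62 − 27.38)·Km = 7.94 − 4.97.
Km = 2.970/27.24 = 0.109 mM; then Vmax = 4.97(0.109+0.0910)/0.0910 = 10.9 mM/s.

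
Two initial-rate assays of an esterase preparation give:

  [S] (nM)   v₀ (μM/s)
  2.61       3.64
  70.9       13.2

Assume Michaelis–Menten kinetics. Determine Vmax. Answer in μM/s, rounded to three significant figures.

From v = Vmax[S]/(Km+[S]), each point gives Vmax = v(Km+[S])/[S].
Equating: 3.64(Km+2.61)/2.61 = 13.2(Km+70.9)/70.9.
1.395·Km + 3.64 = 0.1862·Km + 13.2, so (1.395 − 0.1862)·Km = 13.2 − 3.64.
Km = 9.560/1.208 = 7.91 nM; then Vmax = 3.64(7.91+2.61)/2.61 = 14.7 μM/s.

14.7 μM/s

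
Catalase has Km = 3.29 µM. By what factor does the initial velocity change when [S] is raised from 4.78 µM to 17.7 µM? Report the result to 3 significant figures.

The fractional saturations are [S]/(Km+[S]) = 4.78/8.070 = 0.5923 and 17.7/20.99 = 0.8433.
v₂/v₁ is just their ratio: 0.8433/0.5923 = 1.42.

1.42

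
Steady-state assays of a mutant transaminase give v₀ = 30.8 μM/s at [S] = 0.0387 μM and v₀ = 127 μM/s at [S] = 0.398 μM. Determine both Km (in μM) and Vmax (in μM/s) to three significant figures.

In reciprocal form, 1/v = (Km/Vmax)·(1/[S]) + 1/Vmax. The two points give (1/[S], 1/v) = (25.84, 0.03247) and (2.513, 0.007874).
Slope = (0.03247 − 0.007874)/(25.84 − 2.513) = 0.001054; intercept = 0.03247 − 0.001054×25.84 = 0.005225.
Vmax = 1/intercept = 191 μM/s; Km = slope × Vmax = 0.001054 × 191 = 0.202 μM.

Km = 0.202 μM; Vmax = 191 μM/s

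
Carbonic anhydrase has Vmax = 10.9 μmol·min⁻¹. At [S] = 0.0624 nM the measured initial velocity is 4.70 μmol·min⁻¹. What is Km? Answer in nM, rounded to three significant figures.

0.0823 nM

v/Vmax = 4.70/10.9 = 0.4312 = [S]/(Km+[S]).
So Km + [S] = [S]/0.4312 = 0.1447 nM, giving Km = 0.1447 − 0.0624 = 0.0823 nM.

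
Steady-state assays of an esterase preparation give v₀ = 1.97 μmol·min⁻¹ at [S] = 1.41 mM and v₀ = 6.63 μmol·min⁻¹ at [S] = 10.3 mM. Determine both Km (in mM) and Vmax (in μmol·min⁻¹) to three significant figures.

Km = 6.18 mM; Vmax = 10.6 μmol·min⁻¹

In reciprocal form, 1/v = (Km/Vmax)·(1/[S]) + 1/Vmax. The two points give (1/[S], 1/v) = (0.7092, 0.5076) and (0.09709, 0.1508).
Slope = (0.5076 − 0.1508)/(0.7092 − 0.09709) = 0.5829; intercept = 0.5076 − 0.5829×0.7092 = 0.09424.
Vmax = 1/intercept = 10.6 μmol·min⁻¹; Km = slope × Vmax = 0.5829 × 10.6 = 6.18 mM.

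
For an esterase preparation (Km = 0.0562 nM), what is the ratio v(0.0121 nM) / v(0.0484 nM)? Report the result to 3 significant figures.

0.383

The fractional saturations are [S]/(Km+[S]) = 0.0484/0.1046 = 0.4627 and 0.0121/0.06830 = 0.1772.
v₂/v₁ is just their ratio: 0.1772/0.4627 = 0.383.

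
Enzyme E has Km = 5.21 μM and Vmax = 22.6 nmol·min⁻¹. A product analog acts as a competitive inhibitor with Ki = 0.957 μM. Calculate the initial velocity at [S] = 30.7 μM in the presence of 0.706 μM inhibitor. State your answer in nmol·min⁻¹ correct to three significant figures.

With α = 1 + [I]/Ki = 1 + 0.706/0.957 = 1.738, the competitive rate law is v = Vmax[S] / (αKm + [S]).
v = 22.6×30.7 / (1.738×5.21 + 30.7) = 693.8/39.75 = 17.5 nmol·min⁻¹.

17.5 nmol·min⁻¹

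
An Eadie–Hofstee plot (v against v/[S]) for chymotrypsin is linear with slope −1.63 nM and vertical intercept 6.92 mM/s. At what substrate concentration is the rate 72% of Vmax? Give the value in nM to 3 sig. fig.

4.19 nM

The Eadie–Hofstee slope gives Km = 1.63 nM (slope = −Km).
v/Vmax = [S]/(Km+[S]) = 0.72 ⇒ [S] = Km·0.72/(1−0.72) = 1.63 × 2.571 = 4.19 nM.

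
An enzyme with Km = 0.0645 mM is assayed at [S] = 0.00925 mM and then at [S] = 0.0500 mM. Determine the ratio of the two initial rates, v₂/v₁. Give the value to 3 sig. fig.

Since Vmax cancels, v₂/v₁ = [S]₂(Km+[S]₁) / [S]₁(Km+[S]₂).
= 0.0500×(0.0645+0.00925) / (0.00925×(0.0645+0.0500)) = 0.003688/0.001059 = 3.48.

3.48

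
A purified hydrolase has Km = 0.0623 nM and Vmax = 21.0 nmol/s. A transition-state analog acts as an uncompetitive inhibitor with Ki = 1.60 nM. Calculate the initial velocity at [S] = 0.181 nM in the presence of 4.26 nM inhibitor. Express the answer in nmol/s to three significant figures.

α = 1 + [I]/Ki = 1 + 4.26/1.60 = 3.662.
For an uncompetitive inhibitor, both parameters are divided by α, giving Vmax/α and Km/α: Km,app = 0.0170 nM, Vmax,app = 5.73 nmol/s.
v = Vmax,app·[S]/(Km,app + [S]) = 5.73 × 0.181/(0.0170 + 0.181) = 5.24 nmol/s.

5.24 nmol/s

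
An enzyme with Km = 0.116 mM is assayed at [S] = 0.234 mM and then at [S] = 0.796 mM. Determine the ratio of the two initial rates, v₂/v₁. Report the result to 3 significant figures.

1.31

Since Vmax cancels, v₂/v₁ = [S]₂(Km+[S]₁) / [S]₁(Km+[S]₂).
= 0.796×(0.116+0.234) / (0.234×(0.116+0.796)) = 0.2786/0.2134 = 1.31.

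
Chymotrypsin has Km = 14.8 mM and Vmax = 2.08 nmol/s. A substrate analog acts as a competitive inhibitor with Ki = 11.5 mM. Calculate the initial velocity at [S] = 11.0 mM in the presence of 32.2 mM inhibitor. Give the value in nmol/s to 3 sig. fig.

α = 1 + [I]/Ki = 1 + 32.2/11.5 = 3.800.
For a competitive inhibitor, Vmax is unchanged and the apparent Km becomes α·Km: Km,app = 56.2 mM, Vmax,app = 2.08 nmol/s.
v = Vmax,app·[S]/(Km,app + [S]) = 2.08 × 11.0/(56.2 + 11.0) = 0.340 nmol/s.

0.340 nmol/s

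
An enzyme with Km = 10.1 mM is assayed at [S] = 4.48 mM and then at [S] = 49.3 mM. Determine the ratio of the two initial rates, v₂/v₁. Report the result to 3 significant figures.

The fractional saturations are [S]/(Km+[S]) = 4.48/14.58 = 0.3073 and 49.3/59.40 = 0.8300.
v₂/v₁ is just their ratio: 0.8300/0.3073 = 2.70.

2.70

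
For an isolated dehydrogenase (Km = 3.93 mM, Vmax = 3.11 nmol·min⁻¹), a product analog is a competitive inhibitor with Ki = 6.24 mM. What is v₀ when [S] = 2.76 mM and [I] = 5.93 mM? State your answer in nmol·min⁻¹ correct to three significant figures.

0.823 nmol·min⁻¹

With α = 1 + [I]/Ki = 1 + 5.93/6.24 = 1.950, the competitive rate law is v = Vmax[S] / (αKm + [S]).
v = 3.11×2.76 / (1.950×3.93 + 2.76) = 8.584/10.42 = 0.823 nmol·min⁻¹.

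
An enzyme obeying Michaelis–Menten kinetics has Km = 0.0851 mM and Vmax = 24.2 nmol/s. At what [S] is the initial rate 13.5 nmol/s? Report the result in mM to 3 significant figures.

The required fractional saturation is v/Vmax = 13.5/24.2 = 0.5579.
Then [S]/(Km+[S]) = 0.5579 ⇒ [S] = 0.0851 × 0.5579/(1 − 0.5579) = 0.107 mM.

0.107 mM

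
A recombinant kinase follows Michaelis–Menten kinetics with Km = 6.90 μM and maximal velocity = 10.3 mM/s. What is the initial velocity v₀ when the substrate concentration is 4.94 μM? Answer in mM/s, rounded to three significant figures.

4.30 mM/s

v = Vmax·[S]/(Km + [S]) = 10.3 × 4.94 / (6.90 + 4.94)
  = 50.88 / 11.84 = 4.30 mM/s.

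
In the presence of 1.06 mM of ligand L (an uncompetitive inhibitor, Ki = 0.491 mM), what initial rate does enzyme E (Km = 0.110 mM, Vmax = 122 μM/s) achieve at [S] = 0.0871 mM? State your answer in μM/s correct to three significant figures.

With α = 1 + [I]/Ki = 1 + 1.06/0.491 = 3.159, the uncompetitive rate law is v = (Vmax/α)·[S] / (Km/α + [S]).
v = (122/3.159)×0.0871 / (0.110/3.159 + 0.0871) = 3.364/0.1219 = 27.6 μM/s.

27.6 μM/s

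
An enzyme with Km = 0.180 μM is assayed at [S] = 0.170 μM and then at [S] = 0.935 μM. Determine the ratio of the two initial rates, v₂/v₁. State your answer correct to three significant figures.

Since Vmax cancels, v₂/v₁ = [S]₂(Km+[S]₁) / [S]₁(Km+[S]₂).
= 0.935×(0.180+0.170) / (0.170×(0.180+0.935)) = 0.3272/0.1896 = 1.73.

1.73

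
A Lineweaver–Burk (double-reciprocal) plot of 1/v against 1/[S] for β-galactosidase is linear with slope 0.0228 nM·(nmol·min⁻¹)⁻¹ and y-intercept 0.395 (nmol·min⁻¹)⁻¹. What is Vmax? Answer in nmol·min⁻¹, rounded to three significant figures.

The y-intercept of a Lineweaver–Burk plot equals 1/Vmax, so Vmax = 1/0.395 = 2.53 nmol·min⁻¹.

2.53 nmol·min⁻¹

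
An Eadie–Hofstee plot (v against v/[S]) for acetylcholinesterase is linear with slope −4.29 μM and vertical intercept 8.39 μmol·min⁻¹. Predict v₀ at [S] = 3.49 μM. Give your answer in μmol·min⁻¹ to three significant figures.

3.76 μmol·min⁻¹

In the Eadie–Hofstee form v = Vmax − Km·(v/[S]), the slope is −Km and the intercept is Vmax, so Km = 4.29 μM and Vmax = 8.39 μmol·min⁻¹.
v = 8.39 × 3.49/(4.29 + 3.49) = 3.76 μmol·min⁻¹.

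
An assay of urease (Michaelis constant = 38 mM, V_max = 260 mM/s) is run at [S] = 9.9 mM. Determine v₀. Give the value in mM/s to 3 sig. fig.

v = Vmax·[S]/(Km + [S]) = 260 × 9.9 / (38 + 9.9)
  = 2574 / 47.90 = 53.7 mM/s.

53.7 mM/s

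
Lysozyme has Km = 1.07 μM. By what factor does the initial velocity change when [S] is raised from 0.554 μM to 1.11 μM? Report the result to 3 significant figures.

1.49

The fractional saturations are [S]/(Km+[S]) = 0.554/1.624 = 0.3411 and 1.11/2.180 = 0.5092.
v₂/v₁ is just their ratio: 0.5092/0.3411 = 1.49.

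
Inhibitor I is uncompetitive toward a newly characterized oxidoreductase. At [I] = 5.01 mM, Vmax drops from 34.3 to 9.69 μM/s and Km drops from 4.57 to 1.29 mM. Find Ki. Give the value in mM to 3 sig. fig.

1.97 mM

Uncompetitive: Vmax,app = Vmax/α (and Km,app = Km/α) with α = 1 + [I]/Ki.
α = Vmax/Vmax,app = 34.3/9.69 = 3.540.
Ki = [I]/(α − 1) = 5.01/2.540 = 1.97 mM.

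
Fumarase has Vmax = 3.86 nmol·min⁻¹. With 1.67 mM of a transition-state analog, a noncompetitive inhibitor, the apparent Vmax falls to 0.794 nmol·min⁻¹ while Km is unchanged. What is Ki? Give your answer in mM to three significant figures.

0.432 mM

Noncompetitive: Vmax,app = Vmax/α with α = 1 + [I]/Ki.
α = Vmax/Vmax,app = 3.86/0.794 = 4.861.
Since α = 1 + [I]/Ki, [I]/Ki = 4.861 − 1 = 3.861 and Ki = 1.67/3.861 = 0.432 mM.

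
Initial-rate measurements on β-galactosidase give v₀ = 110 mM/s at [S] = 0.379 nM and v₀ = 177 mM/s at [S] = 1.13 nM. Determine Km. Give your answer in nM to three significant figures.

0.501 nM

In reciprocal form, 1/v = (Km/Vmax)·(1/[S]) + 1/Vmax. The two points give (1/[S], 1/v) = (2.639, 0.009091) and (0.8850, 0.005650).
Slope = (0.009091 − 0.005650)/(2.639 − 0.8850) = 0.001962; intercept = 0.009091 − 0.001962×2.639 = 0.003913.
Vmax = 1/intercept = 256 mM/s; Km = slope × Vmax = 0.001962 × 256 = 0.501 nM.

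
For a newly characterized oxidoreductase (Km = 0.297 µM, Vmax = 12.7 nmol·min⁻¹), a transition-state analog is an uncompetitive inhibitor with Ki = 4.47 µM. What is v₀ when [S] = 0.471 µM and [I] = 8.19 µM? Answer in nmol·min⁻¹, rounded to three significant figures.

3.67 nmol·min⁻¹

α = 1 + [I]/Ki = 1 + 8.19/4.47 = 2.832.
For an uncompetitive inhibitor, both parameters are divided by α, giving Vmax/α and Km/α: Km,app = 0.105 µM, Vmax,app = 4.48 nmol·min⁻¹.
v = Vmax,app·[S]/(Km,app + [S]) = 4.48 × 0.471/(0.105 + 0.471) = 3.67 nmol·min⁻¹.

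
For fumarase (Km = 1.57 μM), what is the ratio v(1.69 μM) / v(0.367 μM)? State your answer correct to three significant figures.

2.74

Since Vmax cancels, v₂/v₁ = [S]₂(Km+[S]₁) / [S]₁(Km+[S]₂).
= 1.69×(1.57+0.367) / (0.367×(1.57+1.69)) = 3.274/1.196 = 2.74.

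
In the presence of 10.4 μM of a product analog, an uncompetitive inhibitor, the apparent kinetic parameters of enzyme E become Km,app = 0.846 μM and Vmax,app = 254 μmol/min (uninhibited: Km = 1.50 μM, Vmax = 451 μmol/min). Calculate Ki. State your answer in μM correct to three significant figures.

Uncompetitive: Vmax,app = Vmax/α (and Km,app = Km/α) with α = 1 + [I]/Ki.
α = Vmax/Vmax,app = 451/254 = 1.776.
Since α = 1 + [I]/Ki, [I]/Ki = 1.776 − 1 = 0.7756 and Ki = 10.4/0.7756 = 13.4 μM.

13.4 μM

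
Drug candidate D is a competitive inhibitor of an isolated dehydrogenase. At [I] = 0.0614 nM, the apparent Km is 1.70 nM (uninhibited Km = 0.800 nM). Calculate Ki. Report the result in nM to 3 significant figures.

Competitive: Km,app = α·Km with α = 1 + [I]/Ki.
α = Km,app/Km = 1.70/0.800 = 2.125.
Since α = 1 + [I]/Ki, [I]/Ki = 2.125 − 1 = 1.125 and Ki = 0.0614/1.125 = 0.0546 nM.

0.0546 nM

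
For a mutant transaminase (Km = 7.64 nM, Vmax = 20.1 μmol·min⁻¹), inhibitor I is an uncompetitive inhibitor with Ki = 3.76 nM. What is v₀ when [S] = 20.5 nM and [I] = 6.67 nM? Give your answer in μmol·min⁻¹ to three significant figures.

6.39 μmol·min⁻¹

With α = 1 + [I]/Ki = 1 + 6.67/3.76 = 2.774, the uncompetitive rate law is v = (Vmax/α)·[S] / (Km/α + [S]).
v = (20.1/2.774)×20.5 / (7.64/2.774 + 20.5) = 148.5/23.25 = 6.39 μmol·min⁻¹.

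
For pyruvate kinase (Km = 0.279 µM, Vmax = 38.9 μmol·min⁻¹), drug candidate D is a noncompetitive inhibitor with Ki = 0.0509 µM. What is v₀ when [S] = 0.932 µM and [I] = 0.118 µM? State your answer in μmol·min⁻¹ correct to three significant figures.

9.02 μmol·min⁻¹

With α = 1 + [I]/Ki = 1 + 0.118/0.0509 = 3.318, the noncompetitive rate law is v = (Vmax/α)·[S] / (Km + [S]).
v = (38.9/3.318)×0.932 / (0.279 + 0.932) = 10.93/1.211 = 9.02 μmol·min⁻¹.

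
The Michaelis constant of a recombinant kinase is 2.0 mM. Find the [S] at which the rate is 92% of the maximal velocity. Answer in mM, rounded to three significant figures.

23.0 mM

v/Vmax = [S]/(Km+[S]) = 0.92, so [S] = Km·0.92/(1 − 0.92) = 2.0 × 11.50.
[S] = 23.0 mM.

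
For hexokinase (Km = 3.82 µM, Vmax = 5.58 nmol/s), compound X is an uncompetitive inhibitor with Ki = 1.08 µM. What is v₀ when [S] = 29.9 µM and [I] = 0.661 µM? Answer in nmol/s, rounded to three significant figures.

3.21 nmol/s

α = 1 + [I]/Ki = 1 + 0.661/1.08 = 1.612.
For an uncompetitive inhibitor, both parameters are divided by α, giving Vmax/α and Km/α: Km,app = 2.37 µM, Vmax,app = 3.46 nmol/s.
v = Vmax,app·[S]/(Km,app + [S]) = 3.46 × 29.9/(2.37 + 29.9) = 3.21 nmol/s.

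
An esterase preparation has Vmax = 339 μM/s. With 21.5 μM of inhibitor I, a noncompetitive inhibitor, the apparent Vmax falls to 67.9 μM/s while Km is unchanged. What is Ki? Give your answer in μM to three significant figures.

5.38 μM

Noncompetitive: Vmax,app = Vmax/α with α = 1 + [I]/Ki.
α = Vmax/Vmax,app = 339/67.9 = 4.993.
Ki = [I]/(α − 1) = 21.5/3.993 = 5.38 μM.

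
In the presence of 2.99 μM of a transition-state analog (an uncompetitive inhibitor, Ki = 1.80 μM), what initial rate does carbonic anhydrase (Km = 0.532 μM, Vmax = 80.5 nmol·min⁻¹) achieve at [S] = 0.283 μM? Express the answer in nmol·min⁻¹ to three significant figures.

With α = 1 + [I]/Ki = 1 + 2.99/1.80 = 2.661, the uncompetitive rate law is v = (Vmax/α)·[S] / (Km/α + [S]).
v = (80.5/2.661)×0.283 / (0.532/2.661 + 0.283) = 8.561/0.4829 = 17.7 nmol·min⁻¹.

17.7 nmol·min⁻¹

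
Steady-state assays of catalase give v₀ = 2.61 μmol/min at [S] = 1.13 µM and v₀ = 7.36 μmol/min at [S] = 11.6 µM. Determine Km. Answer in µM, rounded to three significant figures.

From v = Vmax[S]/(Km+[S]), each point gives Vmax = v(Km+[S])/[S].
Equating: 2.61(Km+1.13)/1.13 = 7.36(Km+11.6)/11.6.
2.310·Km + 2.61 = 0.6345·Km + 7.36, so (2.310 − 0.6345)·Km = 7.36 − 2.61.
Km = 4.750/1.675 = 2.84 µM; then Vmax = 2.61(2.84+1.13)/1.13 = 9.16 μmol/min.

2.84 µM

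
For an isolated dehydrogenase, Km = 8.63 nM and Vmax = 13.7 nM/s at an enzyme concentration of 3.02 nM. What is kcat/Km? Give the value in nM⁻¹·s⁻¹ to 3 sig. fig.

0.526 nM⁻¹·s⁻¹

kcat = Vmax/[E]total = 13.7/3.02 = 4.54 s⁻¹.
kcat/Km = 4.54/8.63 = 0.526 nM⁻¹·s⁻¹.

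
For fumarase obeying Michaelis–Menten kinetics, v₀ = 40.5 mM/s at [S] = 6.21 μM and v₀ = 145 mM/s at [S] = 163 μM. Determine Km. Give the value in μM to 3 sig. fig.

18.6 μM

In reciprocal form, 1/v = (Km/Vmax)·(1/[S]) + 1/Vmax. The two points give (1/[S], 1/v) = (0.1610, 0.02469) and (0.006135, 0.006897).
Slope = (0.02469 − 0.006897)/(0.1610 − 0.006135) = 0.1149; intercept = 0.02469 − 0.1149×0.1610 = 0.006192.
Vmax = 1/intercept = 162 mM/s; Km = slope × Vmax = 0.1149 × 162 = 18.6 μM.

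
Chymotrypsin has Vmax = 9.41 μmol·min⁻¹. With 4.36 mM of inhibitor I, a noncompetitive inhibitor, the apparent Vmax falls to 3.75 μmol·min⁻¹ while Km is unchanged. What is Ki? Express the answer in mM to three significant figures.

Noncompetitive: Vmax,app = Vmax/α with α = 1 + [I]/Ki.
α = Vmax/Vmax,app = 9.41/3.75 = 2.509.
Ki = [I]/(α − 1) = 4.36/1.509 = 2.89 mM.

2.89 mM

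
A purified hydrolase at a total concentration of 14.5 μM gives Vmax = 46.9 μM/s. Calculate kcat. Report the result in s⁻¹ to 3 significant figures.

kcat = Vmax/[E]total = 46.9 μM/s / 14.5 μM = 3.23 s⁻¹.

3.23 s⁻¹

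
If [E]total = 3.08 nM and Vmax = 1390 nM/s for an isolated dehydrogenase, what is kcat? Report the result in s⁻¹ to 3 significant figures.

451 s⁻¹

kcat = Vmax/[E]total = 1390 nM/s / 3.08 nM = 451 s⁻¹.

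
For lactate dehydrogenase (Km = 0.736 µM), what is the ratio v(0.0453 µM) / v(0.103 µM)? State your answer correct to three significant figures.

0.472

The fractional saturations are [S]/(Km+[S]) = 0.103/0.8390 = 0.1228 and 0.0453/0.7813 = 0.05798.
v₂/v₁ is just their ratio: 0.05798/0.1228 = 0.472.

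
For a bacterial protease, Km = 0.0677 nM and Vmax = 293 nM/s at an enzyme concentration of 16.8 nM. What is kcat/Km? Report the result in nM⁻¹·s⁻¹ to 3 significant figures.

258 nM⁻¹·s⁻¹

kcat = Vmax/[E]total = 293/16.8 = 17.4 s⁻¹.
kcat/Km = 17.4/0.0677 = 258 nM⁻¹·s⁻¹.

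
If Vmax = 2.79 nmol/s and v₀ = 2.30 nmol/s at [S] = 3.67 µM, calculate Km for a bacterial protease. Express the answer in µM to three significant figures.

v/Vmax = 2.30/2.79 = 0.8244 = [S]/(Km+[S]).
So Km + [S] = [S]/0.8244 = 4.452 µM, giving Km = 4.452 − 3.67 = 0.782 µM.

0.782 µM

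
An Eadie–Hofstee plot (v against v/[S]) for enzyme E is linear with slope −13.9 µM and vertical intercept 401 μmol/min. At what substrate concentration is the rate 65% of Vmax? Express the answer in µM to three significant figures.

25.8 µM

The Eadie–Hofstee slope gives Km = 13.9 µM (slope = −Km).
v/Vmax = [S]/(Km+[S]) = 0.65 ⇒ [S] = Km·0.65/(1−0.65) = 13.9 × 1.857 = 25.8 µM.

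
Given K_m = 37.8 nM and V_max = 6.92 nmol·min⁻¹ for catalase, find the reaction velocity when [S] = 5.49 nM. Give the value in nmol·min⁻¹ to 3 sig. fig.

0.878 nmol·min⁻¹

v = Vmax·[S]/(Km + [S]) = 6.92 × 5.49 / (37.8 + 5.49)
  = 37.99 / 43.29 = 0.878 nmol·min⁻¹.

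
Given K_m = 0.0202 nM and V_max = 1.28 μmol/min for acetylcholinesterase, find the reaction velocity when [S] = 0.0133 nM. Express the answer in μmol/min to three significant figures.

[S]/(Km+[S]) = 0.0133/0.03350 = 0.3970, the fractional saturation.
v = 0.3970 × Vmax = 0.3970 × 1.28 = 0.508 μmol/min.

0.508 μmol/min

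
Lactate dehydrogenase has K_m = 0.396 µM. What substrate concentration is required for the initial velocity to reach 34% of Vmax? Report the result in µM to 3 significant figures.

v/Vmax = [S]/(Km+[S]) = 0.34, so [S] = Km·0.34/(1 − 0.34) = 0.396 × 0.5152.
[S] = 0.204 µM.

0.204 µM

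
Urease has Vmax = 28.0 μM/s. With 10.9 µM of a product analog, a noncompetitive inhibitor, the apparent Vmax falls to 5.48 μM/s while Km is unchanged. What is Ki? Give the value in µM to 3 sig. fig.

Noncompetitive: Vmax,app = Vmax/α with α = 1 + [I]/Ki.
α = Vmax/Vmax,app = 28.0/5.48 = 5.109.
Ki = [I]/(α − 1) = 10.9/4.109 = 2.65 µM.

2.65 µM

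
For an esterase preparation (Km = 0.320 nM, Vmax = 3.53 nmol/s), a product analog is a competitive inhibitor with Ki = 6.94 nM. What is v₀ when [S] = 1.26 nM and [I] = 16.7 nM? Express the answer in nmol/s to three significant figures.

α = 1 + [I]/Ki = 1 + 16.7/6.94 = 3.406.
For a competitive inhibitor, Vmax is unchanged and the apparent Km becomes α·Km: Km,app = 1.09 nM, Vmax,app = 3.53 nmol/s.
v = Vmax,app·[S]/(Km,app + [S]) = 3.53 × 1.26/(1.09 + 1.26) = 1.89 nmol/s.

1.89 nmol/s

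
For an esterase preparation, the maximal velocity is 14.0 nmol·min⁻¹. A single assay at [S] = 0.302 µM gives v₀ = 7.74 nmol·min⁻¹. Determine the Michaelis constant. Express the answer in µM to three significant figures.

0.244 µM

v/Vmax = 7.74/14.0 = 0.5529 = [S]/(Km+[S]).
So Km + [S] = [S]/0.5529 = 0.5463 µM, giving Km = 0.5463 − 0.302 = 0.244 µM.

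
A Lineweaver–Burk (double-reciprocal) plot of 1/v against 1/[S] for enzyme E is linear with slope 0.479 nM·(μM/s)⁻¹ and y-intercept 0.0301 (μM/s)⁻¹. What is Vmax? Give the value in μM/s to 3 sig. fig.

The y-intercept of a Lineweaver–Burk plot equals 1/Vmax, so Vmax = 1/0.0301 = 33.2 μM/s.

33.2 μM/s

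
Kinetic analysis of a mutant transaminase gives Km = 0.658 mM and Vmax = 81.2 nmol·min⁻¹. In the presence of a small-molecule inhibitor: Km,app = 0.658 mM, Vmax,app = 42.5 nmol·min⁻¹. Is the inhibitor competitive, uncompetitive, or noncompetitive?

Vmax decreases (81.2 → 42.5 nmol·min⁻¹) while Km is unchanged — pure noncompetitive inhibition.

noncompetitive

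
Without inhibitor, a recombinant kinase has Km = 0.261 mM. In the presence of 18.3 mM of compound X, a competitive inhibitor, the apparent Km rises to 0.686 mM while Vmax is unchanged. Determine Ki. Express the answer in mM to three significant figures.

11.2 mM

Competitive: Km,app = α·Km with α = 1 + [I]/Ki.
α = Km,app/Km = 0.686/0.261 = 2.628.
Since α = 1 + [I]/Ki, [I]/Ki = 2.628 − 1 = 1.628 and Ki = 18.3/1.628 = 11.2 mM.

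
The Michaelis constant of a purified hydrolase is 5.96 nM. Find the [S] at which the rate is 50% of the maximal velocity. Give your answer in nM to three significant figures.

v/Vmax = [S]/(Km+[S]) = 0.5, so [S] = Km·0.5/(1 − 0.5) = 5.96 × 1.000.
[S] = 5.96 nM.

5.96 nM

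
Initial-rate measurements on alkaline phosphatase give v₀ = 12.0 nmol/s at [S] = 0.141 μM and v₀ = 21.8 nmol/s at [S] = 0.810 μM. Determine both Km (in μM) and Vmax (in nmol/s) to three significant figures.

Km = 0.168 μM; Vmax = 26.3 nmol/s

From v = Vmax[S]/(Km+[S]), each point gives Vmax = v(Km+[S])/[S].
Equating: 12.0(Km+0.141)/0.141 = 21.8(Km+0.810)/0.810.
85.11·Km + 12.0 = 26.91·Km + 21.8, so (85.11 − 26.91)·Km = 21.8 − 12.0.
Km = 9.800/58.19 = 0.168 μM; then Vmax = 12.0(0.168+0.141)/0.141 = 26.3 nmol/s.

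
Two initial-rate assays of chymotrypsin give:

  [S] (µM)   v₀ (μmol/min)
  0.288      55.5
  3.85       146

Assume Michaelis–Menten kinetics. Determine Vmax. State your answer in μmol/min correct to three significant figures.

168 μmol/min

In reciprocal form, 1/v = (Km/Vmax)·(1/[S]) + 1/Vmax. The two points give (1/[S], 1/v) = (3.472, 0.01802) and (0.2597, 0.006849).
Slope = (0.01802 − 0.006849)/(3.472 − 0.2597) = 0.003477; intercept = 0.01802 − 0.003477×3.472 = 0.005946.
Vmax = 1/intercept = 168 μmol/min; Km = slope × Vmax = 0.003477 × 168 = 0.585 µM.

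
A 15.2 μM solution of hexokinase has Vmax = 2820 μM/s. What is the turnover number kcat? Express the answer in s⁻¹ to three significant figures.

186 s⁻¹

kcat = Vmax/[E]total = 2820 μM/s / 15.2 μM = 186 s⁻¹.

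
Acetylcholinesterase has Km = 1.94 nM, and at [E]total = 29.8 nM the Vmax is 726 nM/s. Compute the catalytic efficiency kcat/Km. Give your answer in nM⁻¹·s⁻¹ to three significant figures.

kcat = Vmax/[E]total = 726/29.8 = 24.4 s⁻¹.
kcat/Km = 24.4/1.94 = 12.6 nM⁻¹·s⁻¹.

12.6 nM⁻¹·s⁻¹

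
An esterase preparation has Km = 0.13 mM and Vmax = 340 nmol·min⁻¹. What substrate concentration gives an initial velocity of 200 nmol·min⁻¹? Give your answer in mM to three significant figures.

0.186 mM

The required fractional saturation is v/Vmax = 200/340 = 0.5882.
Then [S]/(Km+[S]) = 0.5882 ⇒ [S] = 0.13 × 0.5882/(1 − 0.5882) = 0.186 mM.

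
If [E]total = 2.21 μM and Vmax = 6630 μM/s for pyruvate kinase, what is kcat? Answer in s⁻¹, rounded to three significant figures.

3000 s⁻¹

kcat = Vmax/[E]total = 6630 μM/s / 2.21 μM = 3000 s⁻¹.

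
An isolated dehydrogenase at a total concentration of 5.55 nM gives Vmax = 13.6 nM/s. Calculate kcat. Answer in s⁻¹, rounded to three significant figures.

kcat = Vmax/[E]total = 13.6 nM/s / 5.55 nM = 2.45 s⁻¹.

2.45 s⁻¹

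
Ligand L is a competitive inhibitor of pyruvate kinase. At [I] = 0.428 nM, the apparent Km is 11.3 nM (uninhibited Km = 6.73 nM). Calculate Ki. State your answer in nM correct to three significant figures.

0.630 nM

Competitive: Km,app = α·Km with α = 1 + [I]/Ki.
α = Km,app/Km = 11.3/6.73 = 1.679.
Ki = [I]/(α − 1) = 0.428/0.6790 = 0.630 nM.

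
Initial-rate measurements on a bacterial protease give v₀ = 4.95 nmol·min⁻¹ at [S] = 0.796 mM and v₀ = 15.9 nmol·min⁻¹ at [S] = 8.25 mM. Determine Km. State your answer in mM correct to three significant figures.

2.55 mM

In reciprocal form, 1/v = (Km/Vmax)·(1/[S]) + 1/Vmax. The two points give (1/[S], 1/v) = (1.256, 0.2020) and (0.1212, 0.06289).
Slope = (0.2020 − 0.06289)/(1.256 − 0.1212) = 0.1226; intercept = 0.2020 − 0.1226×1.256 = 0.04804.
Vmax = 1/intercept = 20.8 nmol·min⁻¹; Km = slope × Vmax = 0.1226 × 20.8 = 2.55 mM.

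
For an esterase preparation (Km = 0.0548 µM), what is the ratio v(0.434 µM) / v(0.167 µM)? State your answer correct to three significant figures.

The fractional saturations are [S]/(Km+[S]) = 0.167/0.2218 = 0.7529 and 0.434/0.4888 = 0.8879.
v₂/v₁ is just their ratio: 0.8879/0.7529 = 1.18.

1.18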